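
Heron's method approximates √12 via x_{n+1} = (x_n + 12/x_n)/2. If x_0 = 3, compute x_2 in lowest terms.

x_1 = (3 + 12/3)/2 = 7/2.
x_2 = (7/2 + 12/(7/2))/2 = 97/28.

97/28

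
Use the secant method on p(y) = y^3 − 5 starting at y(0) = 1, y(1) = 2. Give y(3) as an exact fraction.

265/157

p(1) = −4, p(2) = 3. y(2) = 2 − 3·(2 − 1)/(3 − (−4)) = 11/7.
p(2) = 3, p(11/7) = −384/343. y(3) = (11/7) − (−384/343)·((11/7) − 2)/((−384/343) − 3) = 265/157.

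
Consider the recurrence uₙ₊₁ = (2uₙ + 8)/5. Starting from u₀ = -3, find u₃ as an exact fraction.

u₁ = (2·(-3) + 8)/5 = 2/5.
u₂ = (2·(2/5) + 8)/5 = 44/25.
u₃ = (2·(44/25) + 8)/5 = 288/125.

288/125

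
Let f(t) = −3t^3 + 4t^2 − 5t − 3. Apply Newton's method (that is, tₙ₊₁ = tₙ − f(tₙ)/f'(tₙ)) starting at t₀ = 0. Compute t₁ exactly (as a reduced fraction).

−3/5

f'(t) = −9t^2 + 8t − 5.
f(0) = −3, f'(0) = −5, so t₁ = 0 − (−3)/(−5) = −3/5.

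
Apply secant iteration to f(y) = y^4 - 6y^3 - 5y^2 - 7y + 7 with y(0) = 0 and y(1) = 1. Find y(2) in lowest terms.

f(0) = 7, f(1) = -10. y(2) = 1 - (-10)·(1 - 0)/((-10) - 7) = 7/17.

7/17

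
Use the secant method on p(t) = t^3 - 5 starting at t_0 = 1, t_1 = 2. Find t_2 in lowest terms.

p(1) = -4, p(2) = 3. t_2 = 2 - 3·(2 - 1)/(3 - (-4)) = 11/7.

11/7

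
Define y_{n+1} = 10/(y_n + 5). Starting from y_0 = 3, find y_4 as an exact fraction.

y_1 = 10/(3 + 5) = 5/4.
y_2 = 10/(5/4 + 5) = 8/5.
y_3 = 10/(8/5 + 5) = 50/33.
y_4 = 10/(50/33 + 5) = 66/43.

66/43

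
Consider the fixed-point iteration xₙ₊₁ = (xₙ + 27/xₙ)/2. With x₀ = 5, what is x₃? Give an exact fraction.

x₁ = (5 + 27/5)/2 = 26/5.
x₂ = (26/5 + 27/(26/5))/2 = 1351/260.
x₃ = (1351/260 + 27/(1351/260))/2 = 3650401/702520.

3650401/702520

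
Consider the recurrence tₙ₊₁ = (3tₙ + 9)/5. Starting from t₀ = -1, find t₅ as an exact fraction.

12726/3125

t₁ = (3·(-1) + 9)/5 = 6/5.
t₂ = (3·(6/5) + 9)/5 = 63/25.
t₃ = (3·(63/25) + 9)/5 = 414/125.
t₄ = (3·(414/125) + 9)/5 = 2367/625.
t₅ = (3·(2367/625) + 9)/5 = 12726/3125.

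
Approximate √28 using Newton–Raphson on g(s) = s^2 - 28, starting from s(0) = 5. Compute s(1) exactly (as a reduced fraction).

g'(s) = 2s.
g(5) = -3, g'(5) = 10, so s(1) = 5 - (-3)/10 = 53/10.

53/10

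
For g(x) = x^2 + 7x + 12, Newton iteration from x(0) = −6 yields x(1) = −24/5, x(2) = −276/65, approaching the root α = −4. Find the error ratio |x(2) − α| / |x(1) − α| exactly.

4/13

x(1) − α = −24/5 − (−4) = −24/5 + 4 = −4/5, so |x(1) − α| = 4/5.
x(2) − α = −276/65 − (−4) = −276/65 + 4 = −16/65, so |x(2) − α| = 16/65.
Ratio = (16/65) / (4/5) = 4/13.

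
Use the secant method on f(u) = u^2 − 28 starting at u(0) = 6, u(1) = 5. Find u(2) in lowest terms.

58/11

f(6) = 8, f(5) = −3. u(2) = 5 − (−3)·(5 − 6)/((−3) − 8) = 58/11.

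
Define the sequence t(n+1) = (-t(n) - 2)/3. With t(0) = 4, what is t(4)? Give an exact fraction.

t(1) = (-4 - 2)/3 = -2.
t(2) = (-(-2) - 2)/3 = 0.
t(3) = (-0 - 2)/3 = -2/3.
t(4) = (-(-2/3) - 2)/3 = -4/9.

-4/9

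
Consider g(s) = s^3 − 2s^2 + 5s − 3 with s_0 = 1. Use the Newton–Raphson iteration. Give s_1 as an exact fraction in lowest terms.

g'(s) = 3s^2 − 4s + 5.
g(1) = 1, g'(1) = 4, so s_1 = 1 − 1/4 = 3/4.

3/4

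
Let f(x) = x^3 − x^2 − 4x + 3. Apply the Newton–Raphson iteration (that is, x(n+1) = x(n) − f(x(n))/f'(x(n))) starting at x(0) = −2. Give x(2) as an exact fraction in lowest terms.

f'(x) = 3x^2 − 2x − 4.
f(−2) = −1, f'(−2) = 12, so x(1) = (−2) − (−1)/12 = −23/12.
f(−23/12) = −83/1728, f'(−23/12) = 521/48, so x(2) = (−23/12) − (−83/1728)/(521/48) = −17933/9378.

−17933/9378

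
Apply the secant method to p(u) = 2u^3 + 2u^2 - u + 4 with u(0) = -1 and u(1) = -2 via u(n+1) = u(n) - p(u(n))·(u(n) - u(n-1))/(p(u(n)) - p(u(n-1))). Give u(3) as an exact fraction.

-1108/603

p(-1) = 5, p(-2) = -2. u(2) = (-2) - (-2)·((-2) - (-1))/((-2) - 5) = -12/7.
p(-2) = -2, p(-12/7) = 520/343. u(3) = (-12/7) - (520/343)·((-12/7) - (-2))/((520/343) - (-2)) = -1108/603.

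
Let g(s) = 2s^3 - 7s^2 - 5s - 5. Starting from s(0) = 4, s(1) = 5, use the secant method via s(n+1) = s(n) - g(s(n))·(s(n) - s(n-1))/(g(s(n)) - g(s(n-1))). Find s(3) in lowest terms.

434/103

g(4) = -9, g(5) = 45. s(2) = 5 - 45·(5 - 4)/(45 - (-9)) = 25/6.
g(5) = 45, g(25/6) = -145/54. s(3) = (25/6) - (-145/54)·((25/6) - 5)/((-145/54) - 45) = 434/103.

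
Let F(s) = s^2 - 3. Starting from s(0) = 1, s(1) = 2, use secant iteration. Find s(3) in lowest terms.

F(1) = -2, F(2) = 1. s(2) = 2 - 1·(2 - 1)/(1 - (-2)) = 5/3.
F(2) = 1, F(5/3) = -2/9. s(3) = (5/3) - (-2/9)·((5/3) - 2)/((-2/9) - 1) = 19/11.

19/11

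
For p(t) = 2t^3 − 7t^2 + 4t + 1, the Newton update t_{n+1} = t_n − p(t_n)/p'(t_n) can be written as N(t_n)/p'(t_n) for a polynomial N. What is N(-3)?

−172

p'(t) = 6t^2 − 14t + 4.
N(t) = t·p'(t) − p(t) = t·(6t^2 − 14t + 4) − (2t^3 − 7t^2 + 4t + 1) = 4t^3 − 7t^2 − 1.
N(-3) = −172.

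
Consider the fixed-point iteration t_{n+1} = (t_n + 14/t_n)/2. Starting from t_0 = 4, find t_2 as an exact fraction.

449/120

t_1 = (4 + 14/4)/2 = 15/4.
t_2 = (15/4 + 14/(15/4))/2 = 449/120.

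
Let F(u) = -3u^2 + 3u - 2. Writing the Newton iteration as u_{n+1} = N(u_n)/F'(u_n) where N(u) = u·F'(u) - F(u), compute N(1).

F'(u) = -6u + 3.
N(u) = u·F'(u) - F(u) = u·(-6u + 3) - (-3u^2 + 3u - 2) = -3u^2 + 2.
N(1) = -1.

-1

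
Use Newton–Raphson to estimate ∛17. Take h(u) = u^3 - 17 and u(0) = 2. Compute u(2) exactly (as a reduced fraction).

h'(u) = 3u^2.
h(2) = -9, h'(2) = 12, so u(1) = 2 - (-9)/12 = 11/4.
h(11/4) = 243/64, h'(11/4) = 363/16, so u(2) = (11/4) - (243/64)/(363/16) = 625/242.

625/242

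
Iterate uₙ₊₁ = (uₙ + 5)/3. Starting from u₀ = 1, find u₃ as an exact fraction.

22/9

u₁ = (1 + 5)/3 = 2.
u₂ = (2 + 5)/3 = 7/3.
u₃ = ((7/3) + 5)/3 = 22/9.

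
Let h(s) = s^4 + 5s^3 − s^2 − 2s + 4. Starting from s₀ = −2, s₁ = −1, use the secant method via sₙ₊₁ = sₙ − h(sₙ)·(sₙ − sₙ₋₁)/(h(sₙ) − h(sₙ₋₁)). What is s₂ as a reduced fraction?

h(−2) = −20, h(−1) = 1. s₂ = (−1) − 1·((−1) − (−2))/(1 − (−20)) = −22/21.

−22/21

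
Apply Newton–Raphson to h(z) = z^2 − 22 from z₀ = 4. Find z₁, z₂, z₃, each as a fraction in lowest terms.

z₁ = 19/4, z₂ = 713/152, z₃ = 1016657/216752

h'(z) = 2z.
h(4) = −6, h'(4) = 8, so z₁ = 4 − (−6)/8 = 19/4.
h(19/4) = 9/16, h'(19/4) = 19/2, so z₂ = (19/4) − (9/16)/(19/2) = 713/152.
h(713/152) = 81/23104, h'(713/152) = 713/76, so z₃ = (713/152) − (81/23104)/(713/76) = 1016657/216752.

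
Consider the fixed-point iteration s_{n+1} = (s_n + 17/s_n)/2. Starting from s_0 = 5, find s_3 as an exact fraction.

187457/45465

s_1 = (5 + 17/5)/2 = 21/5.
s_2 = (21/5 + 17/(21/5))/2 = 433/105.
s_3 = (433/105 + 17/(433/105))/2 = 187457/45465.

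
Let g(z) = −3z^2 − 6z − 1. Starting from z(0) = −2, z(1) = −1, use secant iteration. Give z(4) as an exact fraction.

g(−2) = −1, g(−1) = 2. z(2) = (−1) − 2·((−1) − (−2))/(2 − (−1)) = −5/3.
g(−1) = 2, g(−5/3) = 2/3. z(3) = (−5/3) − (2/3)·((−5/3) − (−1))/((2/3) − 2) = −2.
g(−5/3) = 2/3, g(−2) = −1. z(4) = (−2) − (−1)·((−2) − (−5/3))/((−1) − (2/3)) = −9/5.

−9/5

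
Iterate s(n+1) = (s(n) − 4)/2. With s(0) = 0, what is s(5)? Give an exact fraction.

s(1) = (0 − 4)/2 = −2.
s(2) = ((−2) − 4)/2 = −3.
s(3) = ((−3) − 4)/2 = −7/2.
s(4) = ((−7/2) − 4)/2 = −15/4.
s(5) = ((−15/4) − 4)/2 = −31/8.

−31/8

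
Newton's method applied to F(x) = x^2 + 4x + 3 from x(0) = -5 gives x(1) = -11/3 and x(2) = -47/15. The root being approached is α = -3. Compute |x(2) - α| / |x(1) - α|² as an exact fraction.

x(1) - α = -11/3 - (-3) = -11/3 + 3 = -2/3, so |x(1) - α| = 2/3.
x(2) - α = -47/15 - (-3) = -47/15 + 3 = -2/15, so |x(2) - α| = 2/15.
|x(1) - α|² = 4/9.
Ratio = (2/15) / (4/9) = 3/10.

3/10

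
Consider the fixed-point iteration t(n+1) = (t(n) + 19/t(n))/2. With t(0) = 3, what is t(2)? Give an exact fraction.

t(1) = (3 + 19/3)/2 = 14/3.
t(2) = (14/3 + 19/(14/3))/2 = 367/84.

367/84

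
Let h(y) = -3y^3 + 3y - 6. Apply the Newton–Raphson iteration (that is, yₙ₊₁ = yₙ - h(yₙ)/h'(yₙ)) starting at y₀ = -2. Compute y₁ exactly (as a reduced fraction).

-18/11

h'(y) = -9y^2 + 3.
h(-2) = 12, h'(-2) = -33, so y₁ = (-2) - 12/(-33) = -18/11.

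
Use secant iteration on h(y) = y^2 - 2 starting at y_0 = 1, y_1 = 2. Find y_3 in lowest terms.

7/5

h(1) = -1, h(2) = 2. y_2 = 2 - 2·(2 - 1)/(2 - (-1)) = 4/3.
h(2) = 2, h(4/3) = -2/9. y_3 = (4/3) - (-2/9)·((4/3) - 2)/((-2/9) - 2) = 7/5.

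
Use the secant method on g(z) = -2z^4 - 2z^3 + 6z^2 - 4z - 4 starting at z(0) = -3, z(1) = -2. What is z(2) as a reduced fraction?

g(-3) = -46, g(-2) = 12. z(2) = (-2) - 12·((-2) - (-3))/(12 - (-46)) = -64/29.

-64/29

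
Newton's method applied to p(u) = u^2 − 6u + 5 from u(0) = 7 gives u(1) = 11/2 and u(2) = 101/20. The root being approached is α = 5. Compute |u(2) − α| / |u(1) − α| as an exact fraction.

u(1) − α = 11/2 − 5 = 1/2, so |u(1) − α| = 1/2.
u(2) − α = 101/20 − 5 = 1/20, so |u(2) − α| = 1/20.
Ratio = (1/20) / (1/2) = 1/10.

1/10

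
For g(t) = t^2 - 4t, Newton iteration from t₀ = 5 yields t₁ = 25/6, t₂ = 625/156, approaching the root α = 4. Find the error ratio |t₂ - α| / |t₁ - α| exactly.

t₁ - α = 25/6 - 4 = 1/6, so |t₁ - α| = 1/6.
t₂ - α = 625/156 - 4 = 1/156, so |t₂ - α| = 1/156.
Ratio = (1/156) / (1/6) = 1/26.

1/26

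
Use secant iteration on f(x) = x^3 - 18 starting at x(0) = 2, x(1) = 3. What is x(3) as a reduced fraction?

2402/921

f(2) = -10, f(3) = 9. x(2) = 3 - 9·(3 - 2)/(9 - (-10)) = 48/19.
f(3) = 9, f(48/19) = -12870/6859. x(3) = (48/19) - (-12870/6859)·((48/19) - 3)/((-12870/6859) - 9) = 2402/921.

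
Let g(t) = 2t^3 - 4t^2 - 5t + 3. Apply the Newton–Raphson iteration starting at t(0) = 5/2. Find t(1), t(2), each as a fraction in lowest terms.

t(1) = 69/25, t(2) = 791061/291025

g'(t) = 6t^2 - 8t - 5.
g(5/2) = -13/4, g'(5/2) = 25/2, so t(1) = (5/2) - (-13/4)/(25/2) = 69/25.
g(69/25) = 12168/15625, g'(69/25) = 11641/625, so t(2) = (69/25) - (12168/15625)/(11641/625) = 791061/291025.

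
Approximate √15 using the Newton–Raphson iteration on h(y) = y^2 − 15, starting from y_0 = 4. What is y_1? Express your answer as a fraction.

h'(y) = 2y.
h(4) = 1, h'(4) = 8, so y_1 = 4 − 1/8 = 31/8.

31/8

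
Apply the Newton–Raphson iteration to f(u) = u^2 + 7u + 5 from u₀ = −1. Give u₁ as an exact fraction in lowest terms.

−4/5

f'(u) = 2u + 7.
f(−1) = −1, f'(−1) = 5, so u₁ = (−1) − (−1)/5 = −4/5.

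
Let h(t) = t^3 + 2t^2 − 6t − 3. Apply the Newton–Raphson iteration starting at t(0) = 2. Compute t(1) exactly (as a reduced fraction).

27/14

h'(t) = 3t^2 + 4t − 6.
h(2) = 1, h'(2) = 14, so t(1) = 2 − 1/14 = 27/14.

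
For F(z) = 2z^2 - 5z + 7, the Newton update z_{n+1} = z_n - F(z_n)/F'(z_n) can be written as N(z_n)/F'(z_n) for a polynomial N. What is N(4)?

F'(z) = 4z - 5.
N(z) = z·F'(z) - F(z) = z·(4z - 5) - (2z^2 - 5z + 7) = 2z^2 - 7.
N(4) = 25.

25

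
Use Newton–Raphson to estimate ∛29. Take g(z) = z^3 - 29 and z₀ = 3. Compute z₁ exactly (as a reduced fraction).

g'(z) = 3z^2.
g(3) = -2, g'(3) = 27, so z₁ = 3 - (-2)/27 = 83/27.

83/27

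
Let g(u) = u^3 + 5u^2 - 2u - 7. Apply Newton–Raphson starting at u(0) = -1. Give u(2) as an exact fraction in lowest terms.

g'(u) = 3u^2 + 10u - 2.
g(-1) = -1, g'(-1) = -9, so u(1) = (-1) - (-1)/(-9) = -10/9.
g(-10/9) = 17/729, g'(-10/9) = -254/27, so u(2) = (-10/9) - (17/729)/(-254/27) = -7603/6858.

-7603/6858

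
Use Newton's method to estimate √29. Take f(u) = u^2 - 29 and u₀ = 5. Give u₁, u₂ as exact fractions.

f'(u) = 2u.
f(5) = -4, f'(5) = 10, so u₁ = 5 - (-4)/10 = 27/5.
f(27/5) = 4/25, f'(27/5) = 54/5, so u₂ = (27/5) - (4/25)/(54/5) = 727/135.

u₁ = 27/5, u₂ = 727/135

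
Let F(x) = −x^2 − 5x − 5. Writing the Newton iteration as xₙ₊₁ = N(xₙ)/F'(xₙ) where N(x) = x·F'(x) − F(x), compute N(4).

F'(x) = −2x − 5.
N(x) = x·F'(x) − F(x) = x·(−2x − 5) − (−x^2 − 5x − 5) = −x^2 + 5.
N(4) = −11.

−11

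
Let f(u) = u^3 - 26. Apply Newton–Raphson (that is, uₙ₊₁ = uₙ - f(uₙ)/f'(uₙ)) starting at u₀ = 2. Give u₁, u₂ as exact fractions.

f'(u) = 3u^2.
f(2) = -18, f'(2) = 12, so u₁ = 2 - (-18)/12 = 7/2.
f(7/2) = 135/8, f'(7/2) = 147/4, so u₂ = (7/2) - (135/8)/(147/4) = 149/49.

u₁ = 7/2, u₂ = 149/49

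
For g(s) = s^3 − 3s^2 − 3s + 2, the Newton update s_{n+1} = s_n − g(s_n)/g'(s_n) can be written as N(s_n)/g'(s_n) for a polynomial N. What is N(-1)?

−7

g'(s) = 3s^2 − 6s − 3.
N(s) = s·g'(s) − g(s) = s·(3s^2 − 6s − 3) − (s^3 − 3s^2 − 3s + 2) = 2s^3 − 3s^2 − 2.
N(-1) = −7.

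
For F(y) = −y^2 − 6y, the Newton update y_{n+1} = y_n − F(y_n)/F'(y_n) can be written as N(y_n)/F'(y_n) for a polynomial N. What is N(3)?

F'(y) = −2y − 6.
N(y) = y·F'(y) − F(y) = y·(−2y − 6) − (−y^2 − 6y) = −y^2.
N(3) = −9.

−9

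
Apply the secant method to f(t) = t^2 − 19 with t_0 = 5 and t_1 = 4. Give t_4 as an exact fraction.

f(5) = 6, f(4) = −3. t_2 = 4 − (−3)·(4 − 5)/((−3) − 6) = 13/3.
f(4) = −3, f(13/3) = −2/9. t_3 = (13/3) − (−2/9)·((13/3) − 4)/((−2/9) − (−3)) = 109/25.
f(13/3) = −2/9, f(109/25) = 6/625. t_4 = (109/25) − (6/625)·((109/25) − (13/3))/((6/625) − (−2/9)) = 1421/326.

1421/326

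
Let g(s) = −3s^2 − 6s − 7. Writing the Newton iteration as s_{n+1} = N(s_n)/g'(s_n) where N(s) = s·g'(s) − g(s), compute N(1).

g'(s) = −6s − 6.
N(s) = s·g'(s) − g(s) = s·(−6s − 6) − (−3s^2 − 6s − 7) = −3s^2 + 7.
N(1) = 4.

4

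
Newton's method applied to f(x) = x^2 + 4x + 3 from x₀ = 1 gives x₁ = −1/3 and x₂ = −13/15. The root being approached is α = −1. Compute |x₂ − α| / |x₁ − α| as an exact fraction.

x₁ − α = −1/3 − (−1) = −1/3 + 1 = 2/3, so |x₁ − α| = 2/3.
x₂ − α = −13/15 − (−1) = −13/15 + 1 = 2/15, so |x₂ − α| = 2/15.
Ratio = (2/15) / (2/3) = 1/5.

1/5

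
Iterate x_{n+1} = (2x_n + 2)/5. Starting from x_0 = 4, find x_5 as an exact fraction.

438/625

x_1 = (2·4 + 2)/5 = 2.
x_2 = (2·2 + 2)/5 = 6/5.
x_3 = (2·(6/5) + 2)/5 = 22/25.
x_4 = (2·(22/25) + 2)/5 = 94/125.
x_5 = (2·(94/125) + 2)/5 = 438/625.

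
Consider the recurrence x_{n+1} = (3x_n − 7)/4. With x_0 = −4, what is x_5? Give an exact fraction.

−6439/1024

x_1 = (3·(−4) − 7)/4 = −19/4.
x_2 = (3·(−19/4) − 7)/4 = −85/16.
x_3 = (3·(−85/16) − 7)/4 = −367/64.
x_4 = (3·(−367/64) − 7)/4 = −1549/256.
x_5 = (3·(−1549/256) − 7)/4 = −6439/1024.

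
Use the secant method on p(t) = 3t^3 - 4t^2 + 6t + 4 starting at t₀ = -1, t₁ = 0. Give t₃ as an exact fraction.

-338/635

p(-1) = -9, p(0) = 4. t₂ = 0 - 4·(0 - (-1))/(4 - (-9)) = -4/13.
p(0) = 4, p(-4/13) = 3708/2197. t₃ = (-4/13) - (3708/2197)·((-4/13) - 0)/((3708/2197) - 4) = -338/635.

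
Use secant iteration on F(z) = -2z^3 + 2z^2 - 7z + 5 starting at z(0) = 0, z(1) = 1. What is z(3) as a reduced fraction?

F(0) = 5, F(1) = -2. z(2) = 1 - (-2)·(1 - 0)/((-2) - 5) = 5/7.
F(1) = -2, F(5/7) = 100/343. z(3) = (5/7) - (100/343)·((5/7) - 1)/((100/343) - (-2)) = 295/393.

295/393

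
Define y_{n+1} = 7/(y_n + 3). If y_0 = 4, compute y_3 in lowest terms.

y_1 = 7/(4 + 3) = 1.
y_2 = 7/(1 + 3) = 7/4.
y_3 = 7/(7/4 + 3) = 28/19.

28/19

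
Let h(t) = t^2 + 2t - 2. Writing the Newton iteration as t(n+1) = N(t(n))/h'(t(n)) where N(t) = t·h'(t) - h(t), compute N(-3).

11

h'(t) = 2t + 2.
N(t) = t·h'(t) - h(t) = t·(2t + 2) - (t^2 + 2t - 2) = t^2 + 2.
N(-3) = 11.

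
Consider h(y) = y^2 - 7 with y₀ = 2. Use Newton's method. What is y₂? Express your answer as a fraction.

233/88

h'(y) = 2y.
h(2) = -3, h'(2) = 4, so y₁ = 2 - (-3)/4 = 11/4.
h(11/4) = 9/16, h'(11/4) = 11/2, so y₂ = (11/4) - (9/16)/(11/2) = 233/88.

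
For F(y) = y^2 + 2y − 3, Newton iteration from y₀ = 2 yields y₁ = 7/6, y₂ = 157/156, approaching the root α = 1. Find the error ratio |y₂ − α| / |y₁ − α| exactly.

1/26

y₁ − α = 7/6 − 1 = 1/6, so |y₁ − α| = 1/6.
y₂ − α = 157/156 − 1 = 1/156, so |y₂ − α| = 1/156.
Ratio = (1/156) / (1/6) = 1/26.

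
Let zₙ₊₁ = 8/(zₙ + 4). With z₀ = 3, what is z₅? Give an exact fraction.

136/93

z₁ = 8/(3 + 4) = 8/7.
z₂ = 8/(8/7 + 4) = 14/9.
z₃ = 8/(14/9 + 4) = 36/25.
z₄ = 8/(36/25 + 4) = 25/17.
z₅ = 8/(25/17 + 4) = 136/93.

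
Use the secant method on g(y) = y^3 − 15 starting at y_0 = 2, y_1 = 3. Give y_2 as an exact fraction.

45/19

g(2) = −7, g(3) = 12. y_2 = 3 − 12·(3 − 2)/(12 − (−7)) = 45/19.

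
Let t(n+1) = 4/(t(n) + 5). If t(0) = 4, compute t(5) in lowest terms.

6404/9129

t(1) = 4/(4 + 5) = 4/9.
t(2) = 4/(4/9 + 5) = 36/49.
t(3) = 4/(36/49 + 5) = 196/281.
t(4) = 4/(196/281 + 5) = 1124/1601.
t(5) = 4/(1124/1601 + 5) = 6404/9129.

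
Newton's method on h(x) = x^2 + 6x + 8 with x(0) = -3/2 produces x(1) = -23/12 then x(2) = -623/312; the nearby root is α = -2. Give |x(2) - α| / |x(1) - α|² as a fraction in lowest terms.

x(1) - α = -23/12 - (-2) = -23/12 + 2 = 1/12, so |x(1) - α| = 1/12.
x(2) - α = -623/312 - (-2) = -623/312 + 2 = 1/312, so |x(2) - α| = 1/312.
|x(1) - α|² = 1/144.
Ratio = (1/312) / (1/144) = 6/13.

6/13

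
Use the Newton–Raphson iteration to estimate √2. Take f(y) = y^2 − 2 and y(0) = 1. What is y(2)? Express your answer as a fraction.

17/12

f'(y) = 2y.
f(1) = −1, f'(1) = 2, so y(1) = 1 − (−1)/2 = 3/2.
f(3/2) = 1/4, f'(3/2) = 3, so y(2) = (3/2) − (1/4)/3 = 17/12.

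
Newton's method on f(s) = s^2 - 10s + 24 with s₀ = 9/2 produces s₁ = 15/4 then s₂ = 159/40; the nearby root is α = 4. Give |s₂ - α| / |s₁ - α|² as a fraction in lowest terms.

s₁ - α = 15/4 - 4 = -1/4, so |s₁ - α| = 1/4.
s₂ - α = 159/40 - 4 = -1/40, so |s₂ - α| = 1/40.
|s₁ - α|² = 1/16.
Ratio = (1/40) / (1/16) = 2/5.

2/5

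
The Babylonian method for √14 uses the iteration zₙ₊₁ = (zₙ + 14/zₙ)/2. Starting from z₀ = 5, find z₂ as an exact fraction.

2921/780

z₁ = (5 + 14/5)/2 = 39/10.
z₂ = (39/10 + 14/(39/10))/2 = 2921/780.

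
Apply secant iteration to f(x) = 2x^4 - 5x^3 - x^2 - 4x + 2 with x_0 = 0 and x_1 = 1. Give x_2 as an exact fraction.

1/4

f(0) = 2, f(1) = -6. x_2 = 1 - (-6)·(1 - 0)/((-6) - 2) = 1/4.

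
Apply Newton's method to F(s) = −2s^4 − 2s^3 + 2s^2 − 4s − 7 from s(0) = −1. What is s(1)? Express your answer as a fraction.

F'(s) = −8s^3 − 6s^2 + 4s − 4.
F(−1) = −1, F'(−1) = −6, so s(1) = (−1) − (−1)/(−6) = −7/6.

−7/6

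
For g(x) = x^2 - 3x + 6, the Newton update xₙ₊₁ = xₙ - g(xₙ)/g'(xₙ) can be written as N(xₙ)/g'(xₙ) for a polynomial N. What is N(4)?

10

g'(x) = 2x - 3.
N(x) = x·g'(x) - g(x) = x·(2x - 3) - (x^2 - 3x + 6) = x^2 - 6.
N(4) = 10.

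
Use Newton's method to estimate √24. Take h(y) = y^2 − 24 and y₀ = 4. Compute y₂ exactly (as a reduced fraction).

49/10

h'(y) = 2y.
h(4) = −8, h'(4) = 8, so y₁ = 4 − (−8)/8 = 5.
h(5) = 1, h'(5) = 10, so y₂ = 5 − 1/10 = 49/10.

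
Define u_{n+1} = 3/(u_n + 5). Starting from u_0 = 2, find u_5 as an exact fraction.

u_1 = 3/(2 + 5) = 3/7.
u_2 = 3/(3/7 + 5) = 21/38.
u_3 = 3/(21/38 + 5) = 114/211.
u_4 = 3/(114/211 + 5) = 633/1169.
u_5 = 3/(633/1169 + 5) = 3507/6478.

3507/6478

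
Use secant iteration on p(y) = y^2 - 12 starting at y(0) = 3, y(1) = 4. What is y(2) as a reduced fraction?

24/7

p(3) = -3, p(4) = 4. y(2) = 4 - 4·(4 - 3)/(4 - (-3)) = 24/7.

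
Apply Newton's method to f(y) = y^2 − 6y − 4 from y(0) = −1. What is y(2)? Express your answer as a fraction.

f'(y) = 2y − 6.
f(−1) = 3, f'(−1) = −8, so y(1) = (−1) − 3/(−8) = −5/8.
f(−5/8) = 9/64, f'(−5/8) = −29/4, so y(2) = (−5/8) − (9/64)/(−29/4) = −281/464.

−281/464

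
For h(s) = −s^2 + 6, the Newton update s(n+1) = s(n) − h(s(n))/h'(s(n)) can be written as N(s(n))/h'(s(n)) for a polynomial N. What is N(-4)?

−22

h'(s) = −2s.
N(s) = s·h'(s) − h(s) = s·(−2s) − (−s^2 + 6) = −s^2 − 6.
N(-4) = −22.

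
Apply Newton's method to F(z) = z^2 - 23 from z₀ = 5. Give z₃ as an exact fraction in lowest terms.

F'(z) = 2z.
F(5) = 2, F'(5) = 10, so z₁ = 5 - 2/10 = 24/5.
F(24/5) = 1/25, F'(24/5) = 48/5, so z₂ = (24/5) - (1/25)/(48/5) = 1151/240.
F(1151/240) = 1/57600, F'(1151/240) = 1151/120, so z₃ = (1151/240) - (1/57600)/(1151/120) = 2649601/552480.

2649601/552480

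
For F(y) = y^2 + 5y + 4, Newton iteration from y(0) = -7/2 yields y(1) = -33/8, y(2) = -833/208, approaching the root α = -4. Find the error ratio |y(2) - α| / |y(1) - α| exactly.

y(1) - α = -33/8 - (-4) = -33/8 + 4 = -1/8, so |y(1) - α| = 1/8.
y(2) - α = -833/208 - (-4) = -833/208 + 4 = -1/208, so |y(2) - α| = 1/208.
Ratio = (1/208) / (1/8) = 1/26.

1/26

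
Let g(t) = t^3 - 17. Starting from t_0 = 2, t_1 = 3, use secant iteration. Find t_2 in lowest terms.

47/19

g(2) = -9, g(3) = 10. t_2 = 3 - 10·(3 - 2)/(10 - (-9)) = 47/19.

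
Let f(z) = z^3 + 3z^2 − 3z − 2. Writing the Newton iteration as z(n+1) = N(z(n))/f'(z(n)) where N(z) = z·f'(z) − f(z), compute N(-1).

f'(z) = 3z^2 + 6z − 3.
N(z) = z·f'(z) − f(z) = z·(3z^2 + 6z − 3) − (z^3 + 3z^2 − 3z − 2) = 2z^3 + 3z^2 + 2.
N(-1) = 3.

3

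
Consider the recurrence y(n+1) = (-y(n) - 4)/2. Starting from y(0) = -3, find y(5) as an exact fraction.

-41/32

y(1) = (-(-3) - 4)/2 = -1/2.
y(2) = (-(-1/2) - 4)/2 = -7/4.
y(3) = (-(-7/4) - 4)/2 = -9/8.
y(4) = (-(-9/8) - 4)/2 = -23/16.
y(5) = (-(-23/16) - 4)/2 = -41/32.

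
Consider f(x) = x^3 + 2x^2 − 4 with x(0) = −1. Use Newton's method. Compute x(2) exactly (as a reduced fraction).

f'(x) = 3x^2 + 4x.
f(−1) = −3, f'(−1) = −1, so x(1) = (−1) − (−3)/(−1) = −4.
f(−4) = −36, f'(−4) = 32, so x(2) = (−4) − (−36)/32 = −23/8.

−23/8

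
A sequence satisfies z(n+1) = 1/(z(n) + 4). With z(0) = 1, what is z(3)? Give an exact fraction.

z(1) = 1/(1 + 4) = 1/5.
z(2) = 1/(1/5 + 4) = 5/21.
z(3) = 1/(5/21 + 4) = 21/89.

21/89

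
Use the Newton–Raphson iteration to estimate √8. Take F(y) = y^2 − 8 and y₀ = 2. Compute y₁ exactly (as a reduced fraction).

3

F'(y) = 2y.
F(2) = −4, F'(2) = 4, so y₁ = 2 − (−4)/4 = 3.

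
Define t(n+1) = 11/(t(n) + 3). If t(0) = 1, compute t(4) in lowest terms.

1243/592

t(1) = 11/(1 + 3) = 11/4.
t(2) = 11/(11/4 + 3) = 44/23.
t(3) = 11/(44/23 + 3) = 253/113.
t(4) = 11/(253/113 + 3) = 1243/592.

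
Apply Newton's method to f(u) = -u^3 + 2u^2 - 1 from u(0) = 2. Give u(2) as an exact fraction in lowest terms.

23/14

f'(u) = -3u^2 + 4u.
f(2) = -1, f'(2) = -4, so u(1) = 2 - (-1)/(-4) = 7/4.
f(7/4) = -15/64, f'(7/4) = -35/16, so u(2) = (7/4) - (-15/64)/(-35/16) = 23/14.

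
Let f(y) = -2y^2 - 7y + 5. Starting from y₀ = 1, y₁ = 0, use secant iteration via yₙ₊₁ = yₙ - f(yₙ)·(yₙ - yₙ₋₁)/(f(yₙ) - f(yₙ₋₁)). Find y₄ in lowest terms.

f(1) = -4, f(0) = 5. y₂ = 0 - 5·(0 - 1)/(5 - (-4)) = 5/9.
f(0) = 5, f(5/9) = 40/81. y₃ = (5/9) - (40/81)·((5/9) - 0)/((40/81) - 5) = 45/73.
f(5/9) = 40/81, f(45/73) = -400/5329. y₄ = (45/73) - (-400/5329)·((45/73) - (5/9))/((-400/5329) - (40/81)) = 3735/6139.

3735/6139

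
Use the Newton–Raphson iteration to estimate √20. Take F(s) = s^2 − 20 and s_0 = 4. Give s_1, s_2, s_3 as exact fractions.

F'(s) = 2s.
F(4) = −4, F'(4) = 8, so s_1 = 4 − (−4)/8 = 9/2.
F(9/2) = 1/4, F'(9/2) = 9, so s_2 = (9/2) − (1/4)/9 = 161/36.
F(161/36) = 1/1296, F'(161/36) = 161/18, so s_3 = (161/36) − (1/1296)/(161/18) = 51841/11592.

s_1 = 9/2, s_2 = 161/36, s_3 = 51841/11592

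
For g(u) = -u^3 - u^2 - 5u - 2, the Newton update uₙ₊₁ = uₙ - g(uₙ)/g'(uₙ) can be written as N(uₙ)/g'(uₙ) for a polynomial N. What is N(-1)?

3

g'(u) = -3u^2 - 2u - 5.
N(u) = u·g'(u) - g(u) = u·(-3u^2 - 2u - 5) - (-u^3 - u^2 - 5u - 2) = -2u^3 - u^2 + 2.
N(-1) = 3.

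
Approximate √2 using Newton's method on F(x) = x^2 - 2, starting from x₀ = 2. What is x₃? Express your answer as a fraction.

577/408

F'(x) = 2x.
F(2) = 2, F'(2) = 4, so x₁ = 2 - 2/4 = 3/2.
F(3/2) = 1/4, F'(3/2) = 3, so x₂ = (3/2) - (1/4)/3 = 17/12.
F(17/12) = 1/144, F'(17/12) = 17/6, so x₃ = (17/12) - (1/144)/(17/6) = 577/408.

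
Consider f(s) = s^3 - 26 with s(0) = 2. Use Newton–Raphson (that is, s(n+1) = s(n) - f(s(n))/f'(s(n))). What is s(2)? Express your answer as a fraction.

149/49

f'(s) = 3s^2.
f(2) = -18, f'(2) = 12, so s(1) = 2 - (-18)/12 = 7/2.
f(7/2) = 135/8, f'(7/2) = 147/4, so s(2) = (7/2) - (135/8)/(147/4) = 149/49.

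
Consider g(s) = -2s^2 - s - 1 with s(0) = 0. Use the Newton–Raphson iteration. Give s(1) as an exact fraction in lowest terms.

-1

g'(s) = -4s - 1.
g(0) = -1, g'(0) = -1, so s(1) = 0 - (-1)/(-1) = -1.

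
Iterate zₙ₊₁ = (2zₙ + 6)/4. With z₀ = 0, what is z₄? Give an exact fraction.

z₁ = (2·0 + 6)/4 = 3/2.
z₂ = (2·(3/2) + 6)/4 = 9/4.
z₃ = (2·(9/4) + 6)/4 = 21/8.
z₄ = (2·(21/8) + 6)/4 = 45/16.

45/16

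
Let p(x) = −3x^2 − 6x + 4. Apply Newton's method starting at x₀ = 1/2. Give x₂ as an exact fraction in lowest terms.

2089/3960

p'(x) = −6x − 6.
p(1/2) = 1/4, p'(1/2) = −9, so x₁ = (1/2) − (1/4)/(−9) = 19/36.
p(19/36) = −1/432, p'(19/36) = −55/6, so x₂ = (19/36) − (−1/432)/(−55/6) = 2089/3960.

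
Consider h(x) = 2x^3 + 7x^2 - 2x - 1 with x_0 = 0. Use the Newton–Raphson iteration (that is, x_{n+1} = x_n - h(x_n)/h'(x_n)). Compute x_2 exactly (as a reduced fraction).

h'(x) = 6x^2 + 14x - 2.
h(0) = -1, h'(0) = -2, so x_1 = 0 - (-1)/(-2) = -1/2.
h(-1/2) = 3/2, h'(-1/2) = -15/2, so x_2 = (-1/2) - (3/2)/(-15/2) = -3/10.

-3/10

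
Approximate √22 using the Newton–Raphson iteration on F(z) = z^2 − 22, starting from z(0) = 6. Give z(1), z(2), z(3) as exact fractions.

z(1) = 29/6, z(2) = 1633/348, z(3) = 5330977/1136568

F'(z) = 2z.
F(6) = 14, F'(6) = 12, so z(1) = 6 − 14/12 = 29/6.
F(29/6) = 49/36, F'(29/6) = 29/3, so z(2) = (29/6) − (49/36)/(29/3) = 1633/348.
F(1633/348) = 2401/121104, F'(1633/348) = 1633/174, so z(3) = (1633/348) − (2401/121104)/(1633/174) = 5330977/1136568.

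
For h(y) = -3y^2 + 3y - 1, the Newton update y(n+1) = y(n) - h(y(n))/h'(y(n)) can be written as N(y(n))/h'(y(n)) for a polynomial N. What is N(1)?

-2

h'(y) = -6y + 3.
N(y) = y·h'(y) - h(y) = y·(-6y + 3) - (-3y^2 + 3y - 1) = -3y^2 + 1.
N(1) = -2.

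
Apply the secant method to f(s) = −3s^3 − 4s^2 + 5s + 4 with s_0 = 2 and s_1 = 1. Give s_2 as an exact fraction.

15/14

f(2) = −26, f(1) = 2. s_2 = 1 − 2·(1 − 2)/(2 − (−26)) = 15/14.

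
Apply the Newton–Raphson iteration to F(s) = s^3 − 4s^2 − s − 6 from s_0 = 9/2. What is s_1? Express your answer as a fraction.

F'(s) = 3s^2 − 8s − 1.
F(9/2) = −3/8, F'(9/2) = 95/4, so s_1 = (9/2) − (−3/8)/(95/4) = 429/95.

429/95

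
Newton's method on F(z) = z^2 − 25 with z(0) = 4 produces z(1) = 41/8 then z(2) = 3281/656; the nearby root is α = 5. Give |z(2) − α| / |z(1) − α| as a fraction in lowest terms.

z(1) − α = 41/8 − 5 = 1/8, so |z(1) − α| = 1/8.
z(2) − α = 3281/656 − 5 = 1/656, so |z(2) − α| = 1/656.
Ratio = (1/656) / (1/8) = 1/82.

1/82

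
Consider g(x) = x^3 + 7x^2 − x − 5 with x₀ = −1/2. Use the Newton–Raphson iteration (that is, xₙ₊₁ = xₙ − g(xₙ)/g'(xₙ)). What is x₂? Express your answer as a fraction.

−224021/271701

g'(x) = 3x^2 + 14x − 1.
g(−1/2) = −23/8, g'(−1/2) = −29/4, so x₁ = (−1/2) − (−23/8)/(−29/4) = −26/29.
g(−26/29) = 19573/24389, g'(−26/29) = −9369/841, so x₂ = (−26/29) − (19573/24389)/(−9369/841) = −224021/271701.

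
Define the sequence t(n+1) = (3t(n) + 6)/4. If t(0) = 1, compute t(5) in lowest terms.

t(1) = (3·1 + 6)/4 = 9/4.
t(2) = (3·(9/4) + 6)/4 = 51/16.
t(3) = (3·(51/16) + 6)/4 = 249/64.
t(4) = (3·(249/64) + 6)/4 = 1131/256.
t(5) = (3·(1131/256) + 6)/4 = 4929/1024.

4929/1024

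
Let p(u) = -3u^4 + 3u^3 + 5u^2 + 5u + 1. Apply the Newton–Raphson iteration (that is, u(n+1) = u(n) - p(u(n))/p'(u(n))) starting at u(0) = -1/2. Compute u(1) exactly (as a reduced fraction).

-17/60

p'(u) = -12u^3 + 9u^2 + 10u + 5.
p(-1/2) = -13/16, p'(-1/2) = 15/4, so u(1) = (-1/2) - (-13/16)/(15/4) = -17/60.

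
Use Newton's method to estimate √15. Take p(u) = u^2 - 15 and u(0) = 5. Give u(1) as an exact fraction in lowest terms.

4

p'(u) = 2u.
p(5) = 10, p'(5) = 10, so u(1) = 5 - 10/10 = 4.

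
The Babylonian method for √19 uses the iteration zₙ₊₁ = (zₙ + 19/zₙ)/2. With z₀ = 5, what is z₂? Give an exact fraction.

959/220

z₁ = (5 + 19/5)/2 = 22/5.
z₂ = (22/5 + 19/(22/5))/2 = 959/220.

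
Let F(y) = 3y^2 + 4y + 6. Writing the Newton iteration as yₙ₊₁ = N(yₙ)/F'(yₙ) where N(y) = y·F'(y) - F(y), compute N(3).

F'(y) = 6y + 4.
N(y) = y·F'(y) - F(y) = y·(6y + 4) - (3y^2 + 4y + 6) = 3y^2 - 6.
N(3) = 21.

21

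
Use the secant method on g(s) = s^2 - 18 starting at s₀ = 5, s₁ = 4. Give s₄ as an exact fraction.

11960/2819

g(5) = 7, g(4) = -2. s₂ = 4 - (-2)·(4 - 5)/((-2) - 7) = 38/9.
g(4) = -2, g(38/9) = -14/81. s₃ = (38/9) - (-14/81)·((38/9) - 4)/((-14/81) - (-2)) = 157/37.
g(38/9) = -14/81, g(157/37) = 7/1369. s₄ = (157/37) - (7/1369)·((157/37) - (38/9))/((7/1369) - (-14/81)) = 11960/2819.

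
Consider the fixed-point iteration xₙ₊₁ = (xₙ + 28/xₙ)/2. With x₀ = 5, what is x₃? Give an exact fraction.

62921681/11891080

x₁ = (5 + 28/5)/2 = 53/10.
x₂ = (53/10 + 28/(53/10))/2 = 5609/1060.
x₃ = (5609/1060 + 28/(5609/1060))/2 = 62921681/11891080.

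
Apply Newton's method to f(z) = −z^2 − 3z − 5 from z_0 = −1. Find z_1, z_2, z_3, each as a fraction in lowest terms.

f'(z) = −2z − 3.
f(−1) = −3, f'(−1) = −1, so z_1 = (−1) − (−3)/(−1) = −4.
f(−4) = −9, f'(−4) = 5, so z_2 = (−4) − (−9)/5 = −11/5.
f(−11/5) = −81/25, f'(−11/5) = 7/5, so z_3 = (−11/5) − (−81/25)/(7/5) = 4/35.

z_1 = −4, z_2 = −11/5, z_3 = 4/35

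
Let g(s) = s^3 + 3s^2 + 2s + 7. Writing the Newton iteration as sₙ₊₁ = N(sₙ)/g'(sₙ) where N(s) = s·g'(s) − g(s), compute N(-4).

−87

g'(s) = 3s^2 + 6s + 2.
N(s) = s·g'(s) − g(s) = s·(3s^2 + 6s + 2) − (s^3 + 3s^2 + 2s + 7) = 2s^3 + 3s^2 − 7.
N(-4) = −87.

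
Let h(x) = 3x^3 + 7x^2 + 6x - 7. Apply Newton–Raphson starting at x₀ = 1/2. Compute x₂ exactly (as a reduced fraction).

2534687/4134214

h'(x) = 9x^2 + 14x + 6.
h(1/2) = -15/8, h'(1/2) = 61/4, so x₁ = (1/2) - (-15/8)/(61/4) = 38/61.
h(38/61) = 40725/226981, h'(38/61) = 67774/3721, so x₂ = (38/61) - (40725/226981)/(67774/3721) = 2534687/4134214.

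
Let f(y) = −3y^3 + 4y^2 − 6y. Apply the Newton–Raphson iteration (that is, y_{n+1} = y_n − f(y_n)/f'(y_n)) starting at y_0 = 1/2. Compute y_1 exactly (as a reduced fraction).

−1/17

f'(y) = −9y^2 + 8y − 6.
f(1/2) = −19/8, f'(1/2) = −17/4, so y_1 = (1/2) − (−19/8)/(−17/4) = −1/17.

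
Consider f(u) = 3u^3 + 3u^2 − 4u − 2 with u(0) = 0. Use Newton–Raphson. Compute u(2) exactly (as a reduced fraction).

−8/19

f'(u) = 9u^2 + 6u − 4.
f(0) = −2, f'(0) = −4, so u(1) = 0 − (−2)/(−4) = −1/2.
f(−1/2) = 3/8, f'(−1/2) = −19/4, so u(2) = (−1/2) − (3/8)/(−19/4) = −8/19.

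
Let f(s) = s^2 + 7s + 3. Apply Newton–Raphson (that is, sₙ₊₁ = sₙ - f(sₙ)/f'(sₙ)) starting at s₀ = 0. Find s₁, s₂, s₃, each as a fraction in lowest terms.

f'(s) = 2s + 7.
f(0) = 3, f'(0) = 7, so s₁ = 0 - 3/7 = -3/7.
f(-3/7) = 9/49, f'(-3/7) = 43/7, so s₂ = (-3/7) - (9/49)/(43/7) = -138/301.
f(-138/301) = 81/90601, f'(-138/301) = 1831/301, so s₃ = (-138/301) - (81/90601)/(1831/301) = -252759/551131.

s₁ = -3/7, s₂ = -138/301, s₃ = -252759/551131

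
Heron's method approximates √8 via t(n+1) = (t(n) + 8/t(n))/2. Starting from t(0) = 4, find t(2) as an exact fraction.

t(1) = (4 + 8/4)/2 = 3.
t(2) = (3 + 8/3)/2 = 17/6.

17/6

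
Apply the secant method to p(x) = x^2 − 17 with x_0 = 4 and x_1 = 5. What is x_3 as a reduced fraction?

p(4) = −1, p(5) = 8. x_2 = 5 − 8·(5 − 4)/(8 − (−1)) = 37/9.
p(5) = 8, p(37/9) = −8/81. x_3 = (37/9) − (−8/81)·((37/9) − 5)/((−8/81) − 8) = 169/41.

169/41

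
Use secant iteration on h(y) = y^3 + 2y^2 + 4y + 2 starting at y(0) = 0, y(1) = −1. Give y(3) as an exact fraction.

−16/25

h(0) = 2, h(−1) = −1. y(2) = (−1) − (−1)·((−1) − 0)/((−1) − 2) = −2/3.
h(−1) = −1, h(−2/3) = −2/27. y(3) = (−2/3) − (−2/27)·((−2/3) − (−1))/((−2/27) − (−1)) = −16/25.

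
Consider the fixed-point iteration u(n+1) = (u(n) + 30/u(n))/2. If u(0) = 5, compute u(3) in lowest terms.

116161/21208

u(1) = (5 + 30/5)/2 = 11/2.
u(2) = (11/2 + 30/(11/2))/2 = 241/44.
u(3) = (241/44 + 30/(241/44))/2 = 116161/21208.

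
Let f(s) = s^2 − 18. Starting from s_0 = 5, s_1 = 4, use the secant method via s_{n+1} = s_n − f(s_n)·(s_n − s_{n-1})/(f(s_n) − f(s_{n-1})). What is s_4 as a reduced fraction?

f(5) = 7, f(4) = −2. s_2 = 4 − (−2)·(4 − 5)/((−2) − 7) = 38/9.
f(4) = −2, f(38/9) = −14/81. s_3 = (38/9) − (−14/81)·((38/9) − 4)/((−14/81) − (−2)) = 157/37.
f(38/9) = −14/81, f(157/37) = 7/1369. s_4 = (157/37) − (7/1369)·((157/37) − (38/9))/((7/1369) − (−14/81)) = 11960/2819.

11960/2819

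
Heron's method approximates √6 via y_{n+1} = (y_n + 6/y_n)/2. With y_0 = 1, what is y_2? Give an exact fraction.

y_1 = (1 + 6/1)/2 = 7/2.
y_2 = (7/2 + 6/(7/2))/2 = 73/28.

73/28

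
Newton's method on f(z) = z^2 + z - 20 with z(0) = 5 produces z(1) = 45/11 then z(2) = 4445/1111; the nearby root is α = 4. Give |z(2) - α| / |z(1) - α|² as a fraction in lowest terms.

11/101

z(1) - α = 45/11 - 4 = 1/11, so |z(1) - α| = 1/11.
z(2) - α = 4445/1111 - 4 = 1/1111, so |z(2) - α| = 1/1111.
|z(1) - α|² = 1/121.
Ratio = (1/1111) / (1/121) = 11/101.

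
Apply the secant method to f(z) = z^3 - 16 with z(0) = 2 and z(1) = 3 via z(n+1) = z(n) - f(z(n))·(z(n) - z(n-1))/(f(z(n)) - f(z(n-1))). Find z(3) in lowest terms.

19990/7987

f(2) = -8, f(3) = 11. z(2) = 3 - 11·(3 - 2)/(11 - (-8)) = 46/19.
f(3) = 11, f(46/19) = -12408/6859. z(3) = (46/19) - (-12408/6859)·((46/19) - 3)/((-12408/6859) - 11) = 19990/7987.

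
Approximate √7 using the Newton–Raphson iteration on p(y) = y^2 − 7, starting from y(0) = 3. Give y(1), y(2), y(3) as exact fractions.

y(1) = 8/3, y(2) = 127/48, y(3) = 32257/12192

p'(y) = 2y.
p(3) = 2, p'(3) = 6, so y(1) = 3 − 2/6 = 8/3.
p(8/3) = 1/9, p'(8/3) = 16/3, so y(2) = (8/3) − (1/9)/(16/3) = 127/48.
p(127/48) = 1/2304, p'(127/48) = 127/24, so y(3) = (127/48) − (1/2304)/(127/24) = 32257/12192.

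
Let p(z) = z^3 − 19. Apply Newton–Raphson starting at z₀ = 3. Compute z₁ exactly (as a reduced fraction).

73/27

p'(z) = 3z^2.
p(3) = 8, p'(3) = 27, so z₁ = 3 − 8/27 = 73/27.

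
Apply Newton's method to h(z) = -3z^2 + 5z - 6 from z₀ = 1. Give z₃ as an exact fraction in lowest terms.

1851/5543

h'(z) = -6z + 5.
h(1) = -4, h'(1) = -1, so z₁ = 1 - (-4)/(-1) = -3.
h(-3) = -48, h'(-3) = 23, so z₂ = (-3) - (-48)/23 = -21/23.
h(-21/23) = -6912/529, h'(-21/23) = 241/23, so z₃ = (-21/23) - (-6912/529)/(241/23) = 1851/5543.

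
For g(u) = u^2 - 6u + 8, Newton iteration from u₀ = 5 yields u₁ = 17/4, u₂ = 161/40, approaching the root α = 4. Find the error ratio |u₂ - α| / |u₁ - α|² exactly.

u₁ - α = 17/4 - 4 = 1/4, so |u₁ - α| = 1/4.
u₂ - α = 161/40 - 4 = 1/40, so |u₂ - α| = 1/40.
|u₁ - α|² = 1/16.
Ratio = (1/40) / (1/16) = 2/5.

2/5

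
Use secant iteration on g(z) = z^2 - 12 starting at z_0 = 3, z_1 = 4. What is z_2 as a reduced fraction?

24/7

g(3) = -3, g(4) = 4. z_2 = 4 - 4·(4 - 3)/(4 - (-3)) = 24/7.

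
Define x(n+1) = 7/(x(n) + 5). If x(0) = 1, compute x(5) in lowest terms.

x(1) = 7/(1 + 5) = 7/6.
x(2) = 7/(7/6 + 5) = 42/37.
x(3) = 7/(42/37 + 5) = 259/227.
x(4) = 7/(259/227 + 5) = 1589/1394.
x(5) = 7/(1589/1394 + 5) = 9758/8559.

9758/8559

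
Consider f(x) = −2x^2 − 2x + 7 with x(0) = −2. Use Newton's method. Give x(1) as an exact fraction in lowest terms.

f'(x) = −4x − 2.
f(−2) = 3, f'(−2) = 6, so x(1) = (−2) − 3/6 = −5/2.

−5/2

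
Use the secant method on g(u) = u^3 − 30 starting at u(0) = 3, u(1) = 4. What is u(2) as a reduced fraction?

114/37

g(3) = −3, g(4) = 34. u(2) = 4 − 34·(4 − 3)/(34 − (−3)) = 114/37.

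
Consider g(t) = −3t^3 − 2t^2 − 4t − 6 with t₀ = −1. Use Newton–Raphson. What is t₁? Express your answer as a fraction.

−10/9

g'(t) = −9t^2 − 4t − 4.
g(−1) = −1, g'(−1) = −9, so t₁ = (−1) − (−1)/(−9) = −10/9.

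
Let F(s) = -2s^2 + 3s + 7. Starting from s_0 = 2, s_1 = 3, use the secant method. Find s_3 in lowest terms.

F(2) = 5, F(3) = -2. s_2 = 3 - (-2)·(3 - 2)/((-2) - 5) = 19/7.
F(3) = -2, F(19/7) = 20/49. s_3 = (19/7) - (20/49)·((19/7) - 3)/((20/49) - (-2)) = 163/59.

163/59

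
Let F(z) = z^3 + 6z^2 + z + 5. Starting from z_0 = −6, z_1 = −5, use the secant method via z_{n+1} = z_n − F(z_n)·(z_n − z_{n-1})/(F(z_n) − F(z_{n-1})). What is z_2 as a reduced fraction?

−155/26

F(−6) = −1, F(−5) = 25. z_2 = (−5) − 25·((−5) − (−6))/(25 − (−1)) = −155/26.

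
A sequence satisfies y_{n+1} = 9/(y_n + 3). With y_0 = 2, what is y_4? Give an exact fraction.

13/7

y_1 = 9/(2 + 3) = 9/5.
y_2 = 9/(9/5 + 3) = 15/8.
y_3 = 9/(15/8 + 3) = 24/13.
y_4 = 9/(24/13 + 3) = 13/7.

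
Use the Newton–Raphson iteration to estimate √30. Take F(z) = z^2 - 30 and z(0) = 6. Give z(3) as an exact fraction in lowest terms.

F'(z) = 2z.
F(6) = 6, F'(6) = 12, so z(1) = 6 - 6/12 = 11/2.
F(11/2) = 1/4, F'(11/2) = 11, so z(2) = (11/2) - (1/4)/11 = 241/44.
F(241/44) = 1/1936, F'(241/44) = 241/22, so z(3) = (241/44) - (1/1936)/(241/22) = 116161/21208.

116161/21208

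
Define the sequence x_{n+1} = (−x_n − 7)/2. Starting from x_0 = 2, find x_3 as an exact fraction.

−23/8

x_1 = (−2 − 7)/2 = −9/2.
x_2 = (−(−9/2) − 7)/2 = −5/4.
x_3 = (−(−5/4) − 7)/2 = −23/8.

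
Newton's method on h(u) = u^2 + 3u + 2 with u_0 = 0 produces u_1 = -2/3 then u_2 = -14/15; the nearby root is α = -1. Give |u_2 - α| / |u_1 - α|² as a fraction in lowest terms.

u_1 - α = -2/3 - (-1) = -2/3 + 1 = 1/3, so |u_1 - α| = 1/3.
u_2 - α = -14/15 - (-1) = -14/15 + 1 = 1/15, so |u_2 - α| = 1/15.
|u_1 - α|² = 1/9.
Ratio = (1/15) / (1/9) = 3/5.

3/5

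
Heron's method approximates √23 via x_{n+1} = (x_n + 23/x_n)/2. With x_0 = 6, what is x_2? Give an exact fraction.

6793/1416

x_1 = (6 + 23/6)/2 = 59/12.
x_2 = (59/12 + 23/(59/12))/2 = 6793/1416.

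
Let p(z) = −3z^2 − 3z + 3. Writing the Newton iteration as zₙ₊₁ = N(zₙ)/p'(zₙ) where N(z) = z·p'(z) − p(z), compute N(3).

p'(z) = −6z − 3.
N(z) = z·p'(z) − p(z) = z·(−6z − 3) − (−3z^2 − 3z + 3) = −3z^2 − 3.
N(3) = −30.

−30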